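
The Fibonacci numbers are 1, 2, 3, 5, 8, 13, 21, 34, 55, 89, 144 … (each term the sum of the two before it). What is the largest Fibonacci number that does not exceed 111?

89 ≤ 111 < 144, so the largest Fibonacci number not exceeding 111 is 89.

89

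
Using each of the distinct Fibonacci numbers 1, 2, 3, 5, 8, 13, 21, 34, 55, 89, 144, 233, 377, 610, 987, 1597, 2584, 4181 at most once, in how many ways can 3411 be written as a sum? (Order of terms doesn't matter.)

3411 = 2584+610+144+55+13+5 = 2584+610+144+55+13+3+2 = 2584+610+144+34+21+13+5 = 2584+377+233+144+55+13+5 = … (32 more), for 36 in all.

36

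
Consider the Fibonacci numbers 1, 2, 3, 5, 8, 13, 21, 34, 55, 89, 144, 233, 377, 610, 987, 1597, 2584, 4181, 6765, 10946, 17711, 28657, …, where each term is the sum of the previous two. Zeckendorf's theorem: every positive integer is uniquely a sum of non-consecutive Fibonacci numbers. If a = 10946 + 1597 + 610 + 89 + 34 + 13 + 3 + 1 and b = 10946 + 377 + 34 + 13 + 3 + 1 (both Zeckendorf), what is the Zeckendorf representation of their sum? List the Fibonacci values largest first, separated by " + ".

The two numbers are 13293 and 11374, so their sum is 24667.
Greedily peel off the largest Fibonacci term at each step:
subtract 17711 from 24667: 6956 remains
subtract 6765 from 6956: 191 remains
subtract 144 from 191: 47 remains
subtract 34 from 47: 13 remains
subtract 13 from 13: 0 remains

17711 + 6765 + 144 + 34 + 13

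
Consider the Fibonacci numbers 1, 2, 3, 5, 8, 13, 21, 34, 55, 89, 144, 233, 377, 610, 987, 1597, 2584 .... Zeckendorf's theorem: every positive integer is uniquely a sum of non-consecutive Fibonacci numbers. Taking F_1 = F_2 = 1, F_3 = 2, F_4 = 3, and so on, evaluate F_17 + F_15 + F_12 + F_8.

2372

F_17 + F_15 + F_12 + F_8 = 1597 + 610 + 144 + 21 = 2372.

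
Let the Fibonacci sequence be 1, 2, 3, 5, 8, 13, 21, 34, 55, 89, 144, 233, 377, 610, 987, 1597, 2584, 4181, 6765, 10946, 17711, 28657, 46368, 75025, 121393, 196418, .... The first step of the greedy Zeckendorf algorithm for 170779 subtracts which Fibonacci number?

121393

121393 ≤ 170779 < 196418, so the largest Fibonacci number not exceeding 170779 is 121393.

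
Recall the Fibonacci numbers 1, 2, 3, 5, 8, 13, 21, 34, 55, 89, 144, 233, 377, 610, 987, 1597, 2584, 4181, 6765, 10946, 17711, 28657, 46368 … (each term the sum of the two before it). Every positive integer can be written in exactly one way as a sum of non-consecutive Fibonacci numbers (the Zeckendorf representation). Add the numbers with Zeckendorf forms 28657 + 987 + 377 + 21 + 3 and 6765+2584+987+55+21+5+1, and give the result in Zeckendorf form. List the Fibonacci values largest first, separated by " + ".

28657 + 10946 + 610 + 233 + 13 + 3 + 1

The two numbers are 30045 and 10418, so their sum is 40463.
Greedy algorithm:
subtract 28657 from 40463: 11806 remains
subtract 10946 from 11806: 860 remains
subtract 610 from 860: 250 remains
subtract 233 from 250: 17 remains
subtract 13 from 17: 4 remains
subtract 3 from 4: 1 remains
subtract 1 from 1: 0 remains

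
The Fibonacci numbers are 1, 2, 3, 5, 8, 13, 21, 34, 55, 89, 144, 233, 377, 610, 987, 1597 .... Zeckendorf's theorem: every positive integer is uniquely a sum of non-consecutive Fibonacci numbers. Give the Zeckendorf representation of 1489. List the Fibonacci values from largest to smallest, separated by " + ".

987 + 377 + 89 + 34 + 2

Repeatedly subtract the largest Fibonacci number that fits:
1489: greatest Fibonacci not exceeding it is 987, leaving 502
502: greatest Fibonacci not exceeding it is 377, leaving 125
125: greatest Fibonacci not exceeding it is 89, leaving 36
36: greatest Fibonacci not exceeding it is 34, leaving 2
2: greatest Fibonacci not exceeding it is 2, leaving 0
So 1489 = 987 + 377 + 89 + 34 + 2, with no two terms consecutive in the sequence.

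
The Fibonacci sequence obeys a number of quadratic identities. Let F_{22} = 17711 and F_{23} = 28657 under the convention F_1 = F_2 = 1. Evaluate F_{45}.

By F_{2k+1} = F_k² + F_{k+1}²: F_{45} = 17711² + 28657² = 313679521 + 821223649 = 1134903170.

1134903170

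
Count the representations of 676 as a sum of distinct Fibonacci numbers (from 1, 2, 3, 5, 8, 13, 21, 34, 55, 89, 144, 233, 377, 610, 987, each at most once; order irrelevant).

676 = 610+55+8+3 = 610+55+8+2+1 = 610+34+21+8+3 = 377+233+55+8+3 = … (17 more), for 21 in all.

21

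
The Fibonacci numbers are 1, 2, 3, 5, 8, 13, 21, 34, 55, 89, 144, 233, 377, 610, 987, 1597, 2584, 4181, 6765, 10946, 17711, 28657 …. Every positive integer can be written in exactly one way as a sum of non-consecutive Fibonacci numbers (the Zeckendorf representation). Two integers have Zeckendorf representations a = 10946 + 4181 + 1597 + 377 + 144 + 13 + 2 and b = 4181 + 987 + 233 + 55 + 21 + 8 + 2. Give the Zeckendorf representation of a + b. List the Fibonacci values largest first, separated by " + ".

The two numbers are 17260 and 5487, so their sum is 22747.
Greedily peel off the largest Fibonacci term at each step:
22747: greatest Fibonacci not exceeding it is 17711, leaving 5036
5036: greatest Fibonacci not exceeding it is 4181, leaving 855
855: greatest Fibonacci not exceeding it is 610, leaving 245
245: greatest Fibonacci not exceeding it is 233, leaving 12
12: greatest Fibonacci not exceeding it is 8, leaving 4
4: greatest Fibonacci not exceeding it is 3, leaving 1
1: greatest Fibonacci not exceeding it is 1, leaving 0

17711 + 4181 + 610 + 233 + 8 + 3 + 1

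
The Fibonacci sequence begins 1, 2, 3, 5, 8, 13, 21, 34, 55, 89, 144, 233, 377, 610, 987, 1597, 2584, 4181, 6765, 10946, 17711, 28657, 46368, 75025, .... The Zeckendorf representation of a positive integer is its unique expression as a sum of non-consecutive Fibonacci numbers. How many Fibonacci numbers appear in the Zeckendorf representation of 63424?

8

Greedy algorithm:
largest Fibonacci ≤ 63424 is 46368; 63424 − 46368 = 17056
largest Fibonacci ≤ 17056 is 10946; 17056 − 10946 = 6110
largest Fibonacci ≤ 6110 is 4181; 6110 − 4181 = 1929
largest Fibonacci ≤ 1929 is 1597; 1929 − 1597 = 332
largest Fibonacci ≤ 332 is 233; 332 − 233 = 99
largest Fibonacci ≤ 99 is 89; 99 − 89 = 10
largest Fibonacci ≤ 10 is 8; 10 − 8 = 2
largest Fibonacci ≤ 2 is 2; 2 − 2 = 0
63424 = 46368 + 10946 + 4181 + 1597 + 233 + 89 + 8 + 2, which has 8 terms.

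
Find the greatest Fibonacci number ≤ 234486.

196418 ≤ 234486 < 317811, so the largest Fibonacci number not exceeding 234486 is 196418.

196418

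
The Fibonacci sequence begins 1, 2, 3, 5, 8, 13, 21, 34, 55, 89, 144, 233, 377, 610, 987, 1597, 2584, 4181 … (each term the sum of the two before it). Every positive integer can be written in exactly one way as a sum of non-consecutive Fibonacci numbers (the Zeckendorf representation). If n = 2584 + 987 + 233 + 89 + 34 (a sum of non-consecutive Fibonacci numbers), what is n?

3927

2584 + 987 + 233 + 89 + 34 = 3927.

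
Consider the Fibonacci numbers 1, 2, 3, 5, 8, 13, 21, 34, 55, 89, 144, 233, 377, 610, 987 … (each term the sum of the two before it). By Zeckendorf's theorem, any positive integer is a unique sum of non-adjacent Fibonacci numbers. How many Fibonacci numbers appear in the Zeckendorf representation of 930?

Greedy algorithm:
subtract 610 from 930: 320 remains
subtract 233 from 320: 87 remains
subtract 55 from 87: 32 remains
subtract 21 from 32: 11 remains
subtract 8 from 11: 3 remains
subtract 3 from 3: 0 remains
930 = 610 + 233 + 55 + 21 + 8 + 3, which has 6 terms.

6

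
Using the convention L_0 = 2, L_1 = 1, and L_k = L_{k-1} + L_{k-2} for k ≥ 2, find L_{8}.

Iterating the recurrence up to L_{3} = 4 and L_{2} = 3:
L_{4} = L_{3} + L_{2} = 4 + 3 = 7
L_{5} = L_{4} + L_{3} = 7 + 4 = 11
L_{6} = L_{5} + L_{4} = 11 + 7 = 18
L_{7} = L_{6} + L_{5} = 18 + 11 = 29
L_{8} = L_{7} + L_{6} = 29 + 18 = 47

47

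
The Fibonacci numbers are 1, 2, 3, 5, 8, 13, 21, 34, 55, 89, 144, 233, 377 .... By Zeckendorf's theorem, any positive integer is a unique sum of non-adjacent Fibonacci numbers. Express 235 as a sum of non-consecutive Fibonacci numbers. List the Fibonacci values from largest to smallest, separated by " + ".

subtract 233 from 235: 2 remains
subtract 2 from 2: 0 remains
So 235 = 233 + 2, with no two terms consecutive in the sequence.

233 + 2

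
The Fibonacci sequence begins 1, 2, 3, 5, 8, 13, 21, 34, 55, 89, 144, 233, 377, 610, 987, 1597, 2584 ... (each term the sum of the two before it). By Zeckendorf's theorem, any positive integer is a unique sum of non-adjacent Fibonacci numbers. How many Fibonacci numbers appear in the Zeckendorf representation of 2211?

4

subtract 1597 from 2211: 614 remains
subtract 610 from 614: 4 remains
subtract 3 from 4: 1 remains
subtract 1 from 1: 0 remains
2211 = 1597 + 610 + 3 + 1, which has 4 terms.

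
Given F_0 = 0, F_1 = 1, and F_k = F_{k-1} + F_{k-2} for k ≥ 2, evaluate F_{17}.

1597

Iterating the recurrence up to F_{10} = 55 and F_{9} = 34:
F_{11} = F_{10} + F_{9} = 55 + 34 = 89
F_{12} = F_{11} + F_{10} = 89 + 55 = 144
F_{13} = F_{12} + F_{11} = 144 + 89 = 233
F_{14} = F_{13} + F_{12} = 233 + 144 = 377
F_{15} = F_{14} + F_{13} = 377 + 233 = 610
F_{16} = F_{15} + F_{14} = 610 + 377 = 987
F_{17} = F_{16} + F_{15} = 987 + 610 = 1597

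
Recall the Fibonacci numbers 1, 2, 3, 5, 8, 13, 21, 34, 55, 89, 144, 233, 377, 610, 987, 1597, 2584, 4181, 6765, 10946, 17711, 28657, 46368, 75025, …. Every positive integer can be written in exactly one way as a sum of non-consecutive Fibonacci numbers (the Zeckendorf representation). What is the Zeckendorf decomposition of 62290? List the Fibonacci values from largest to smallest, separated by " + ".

62290 − 46368 = 15922
15922 − 10946 = 4976
4976 − 4181 = 795
795 − 610 = 185
185 − 144 = 41
41 − 34 = 7
7 − 5 = 2
2 − 2 = 0
So 62290 = 46368 + 10946 + 4181 + 610 + 144 + 34 + 5 + 2, with no two terms consecutive in the sequence.

46368 + 10946 + 4181 + 610 + 144 + 34 + 5 + 2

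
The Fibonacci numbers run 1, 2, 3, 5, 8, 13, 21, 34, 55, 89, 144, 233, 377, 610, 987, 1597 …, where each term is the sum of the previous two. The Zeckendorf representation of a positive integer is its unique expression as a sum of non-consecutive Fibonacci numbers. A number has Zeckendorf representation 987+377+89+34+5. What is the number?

1492

987+377+89+34+5 = 1492.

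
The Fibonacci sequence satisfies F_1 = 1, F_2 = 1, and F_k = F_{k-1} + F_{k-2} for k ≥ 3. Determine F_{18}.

Iterating the recurrence up to F_{13} = 233 and F_{12} = 144:
F_{14} = F_{13} + F_{12} = 233 + 144 = 377
F_{15} = F_{14} + F_{13} = 377 + 233 = 610
F_{16} = F_{15} + F_{14} = 610 + 377 = 987
F_{17} = F_{16} + F_{15} = 987 + 610 = 1597
F_{18} = F_{17} + F_{16} = 1597 + 987 = 2584

2584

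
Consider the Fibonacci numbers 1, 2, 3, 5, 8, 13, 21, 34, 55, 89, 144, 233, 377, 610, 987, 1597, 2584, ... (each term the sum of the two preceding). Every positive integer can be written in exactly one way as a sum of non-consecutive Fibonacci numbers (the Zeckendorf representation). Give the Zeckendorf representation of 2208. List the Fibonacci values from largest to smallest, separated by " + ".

Greedily peel off the largest Fibonacci term at each step:
1597 ≤ 2208 < 2584, so take 1597; remainder 611
610 ≤ 611 < 987, so take 610; remainder 1
1 ≤ 1 < 2, so take 1; remainder 0
So 2208 = 1597 + 610 + 1, with no two terms consecutive in the sequence.

1597 + 610 + 1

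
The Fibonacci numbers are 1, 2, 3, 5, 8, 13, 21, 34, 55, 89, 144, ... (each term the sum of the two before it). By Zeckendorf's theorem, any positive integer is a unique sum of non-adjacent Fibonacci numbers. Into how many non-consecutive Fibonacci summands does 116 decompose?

largest Fibonacci ≤ 116 is 89; 116 − 89 = 27
largest Fibonacci ≤ 27 is 21; 27 − 21 = 6
largest Fibonacci ≤ 6 is 5; 6 − 5 = 1
largest Fibonacci ≤ 1 is 1; 1 − 1 = 0
116 = 89 + 21 + 5 + 1, which has 4 terms.

4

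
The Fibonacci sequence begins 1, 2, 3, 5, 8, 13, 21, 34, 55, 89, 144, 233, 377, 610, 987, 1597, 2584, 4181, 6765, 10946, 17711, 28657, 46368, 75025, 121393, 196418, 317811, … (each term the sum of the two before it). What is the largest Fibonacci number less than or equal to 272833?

196418 ≤ 272833 < 317811, so the largest Fibonacci number not exceeding 272833 is 196418.

196418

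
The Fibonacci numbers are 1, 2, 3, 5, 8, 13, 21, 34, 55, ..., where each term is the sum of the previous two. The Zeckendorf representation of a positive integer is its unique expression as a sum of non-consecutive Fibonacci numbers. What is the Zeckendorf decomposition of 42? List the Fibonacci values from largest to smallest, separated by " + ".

34 + 8

subtract 34 from 42: 8 remains
subtract 8 from 8: 0 remains
So 42 = 34 + 8, with no two terms consecutive in the sequence.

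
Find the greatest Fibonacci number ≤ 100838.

75025 ≤ 100838 < 121393, so the largest Fibonacci number not exceeding 100838 is 75025.

75025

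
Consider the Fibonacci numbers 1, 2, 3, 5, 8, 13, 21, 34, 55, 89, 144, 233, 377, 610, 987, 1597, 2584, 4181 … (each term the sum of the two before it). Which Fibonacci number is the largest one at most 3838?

2584 ≤ 3838 < 4181, so the largest Fibonacci number not exceeding 3838 is 2584.

2584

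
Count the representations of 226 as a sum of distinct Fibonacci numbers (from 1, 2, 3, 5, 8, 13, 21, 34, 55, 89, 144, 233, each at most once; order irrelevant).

Starting from the Zeckendorf form and repeatedly splitting a term F_k into F_{k−1} + F_{k−2} (when neither is already used) reaches every representation.
226 = 144+55+21+5+1 = 144+55+21+3+2+1 = 144+55+13+8+5+1 = 144+55+13+8+3+2+1 = … (4 more), for 8 in all.

8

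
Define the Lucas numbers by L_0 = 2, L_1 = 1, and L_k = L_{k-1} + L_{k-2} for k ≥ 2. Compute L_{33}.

Iterating the recurrence up to L_{27} = 439204 and L_{26} = 271443:
L_{28} = L_{27} + L_{26} = 439204 + 271443 = 710647
L_{29} = L_{28} + L_{27} = 710647 + 439204 = 1149851
L_{30} = L_{29} + L_{28} = 1149851 + 710647 = 1860498
L_{31} = L_{30} + L_{29} = 1860498 + 1149851 = 3010349
L_{32} = L_{31} + L_{30} = 3010349 + 1860498 = 4870847
L_{33} = L_{32} + L_{31} = 4870847 + 3010349 = 7881196

7881196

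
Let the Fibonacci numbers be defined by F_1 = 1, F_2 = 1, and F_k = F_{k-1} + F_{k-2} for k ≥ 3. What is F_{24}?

Iterating the recurrence up to F_{16} = 987 and F_{15} = 610:
F_{17} = F_{16} + F_{15} = 987 + 610 = 1597
F_{18} = F_{17} + F_{16} = 1597 + 987 = 2584
F_{19} = F_{18} + F_{17} = 2584 + 1597 = 4181
F_{20} = F_{19} + F_{18} = 4181 + 2584 = 6765
F_{21} = F_{20} + F_{19} = 6765 + 4181 = 10946
F_{22} = F_{21} + F_{20} = 10946 + 6765 = 17711
F_{23} = F_{22} + F_{21} = 17711 + 10946 = 28657
F_{24} = F_{23} + F_{22} = 28657 + 17711 = 46368

46368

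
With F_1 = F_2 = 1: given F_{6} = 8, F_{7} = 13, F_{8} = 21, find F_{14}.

377

By the addition formula F_{m+n} = F_m F_{n+1} + F_{m−1} F_n with m=7, n=7: F_{14} = 13·21 + 8·13 = 273 + 104 = 377.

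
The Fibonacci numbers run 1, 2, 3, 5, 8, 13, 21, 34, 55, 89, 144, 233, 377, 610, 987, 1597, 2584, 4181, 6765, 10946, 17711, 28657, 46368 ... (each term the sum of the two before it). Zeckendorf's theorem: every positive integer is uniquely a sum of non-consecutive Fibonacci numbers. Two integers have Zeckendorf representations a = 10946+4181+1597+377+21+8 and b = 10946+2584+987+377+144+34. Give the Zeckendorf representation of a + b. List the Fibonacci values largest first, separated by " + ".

The two numbers are 17130 and 15072, so their sum is 32202.
subtract 28657 from 32202: 3545 remains
subtract 2584 from 3545: 961 remains
subtract 610 from 961: 351 remains
subtract 233 from 351: 118 remains
subtract 89 from 118: 29 remains
subtract 21 from 29: 8 remains
subtract 8 from 8: 0 remains

28657 + 2584 + 610 + 233 + 89 + 21 + 8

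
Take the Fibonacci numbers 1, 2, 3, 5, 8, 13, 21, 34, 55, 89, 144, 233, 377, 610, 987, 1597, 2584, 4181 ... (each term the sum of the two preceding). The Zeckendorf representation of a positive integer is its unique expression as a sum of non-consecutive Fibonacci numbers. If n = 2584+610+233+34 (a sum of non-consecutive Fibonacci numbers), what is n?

2584+610+233+34 = 3461.

3461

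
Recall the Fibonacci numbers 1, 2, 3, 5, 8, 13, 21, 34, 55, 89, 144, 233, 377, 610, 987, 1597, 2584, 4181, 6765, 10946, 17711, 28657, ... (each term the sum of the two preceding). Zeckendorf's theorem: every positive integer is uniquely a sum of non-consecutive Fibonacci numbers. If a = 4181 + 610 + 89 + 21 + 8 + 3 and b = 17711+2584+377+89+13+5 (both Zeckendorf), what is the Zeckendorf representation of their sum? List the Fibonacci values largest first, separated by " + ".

17711 + 6765 + 987 + 144 + 55 + 21 + 8

The two numbers are 4912 and 20779, so their sum is 25691.
subtract 17711 from 25691: 7980 remains
subtract 6765 from 7980: 1215 remains
subtract 987 from 1215: 228 remains
subtract 144 from 228: 84 remains
subtract 55 from 84: 29 remains
subtract 21 from 29: 8 remains
subtract 8 from 8: 0 remains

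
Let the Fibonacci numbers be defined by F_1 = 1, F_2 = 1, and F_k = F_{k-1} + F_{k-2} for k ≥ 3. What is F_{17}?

Iterating the recurrence up to F_{9} = 34 and F_{8} = 21:
F_{10} = F_{9} + F_{8} = 34 + 21 = 55
F_{11} = F_{10} + F_{9} = 55 + 34 = 89
F_{12} = F_{11} + F_{10} = 89 + 55 = 144
F_{13} = F_{12} + F_{11} = 144 + 89 = 233
F_{14} = F_{13} + F_{12} = 233 + 144 = 377
F_{15} = F_{14} + F_{13} = 377 + 233 = 610
F_{16} = F_{15} + F_{14} = 610 + 377 = 987
F_{17} = F_{16} + F_{15} = 987 + 610 = 1597

1597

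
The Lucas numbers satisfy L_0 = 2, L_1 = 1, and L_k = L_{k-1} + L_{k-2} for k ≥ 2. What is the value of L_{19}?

9349

Iterating the recurrence up to L_{11} = 199 and L_{10} = 123:
L_{12} = L_{11} + L_{10} = 199 + 123 = 322
L_{13} = L_{12} + L_{11} = 322 + 199 = 521
L_{14} = L_{13} + L_{12} = 521 + 322 = 843
L_{15} = L_{14} + L_{13} = 843 + 521 = 1364
L_{16} = L_{15} + L_{14} = 1364 + 843 = 2207
L_{17} = L_{16} + L_{15} = 2207 + 1364 = 3571
L_{18} = L_{17} + L_{16} = 3571 + 2207 = 5778
L_{19} = L_{18} + L_{17} = 5778 + 3571 = 9349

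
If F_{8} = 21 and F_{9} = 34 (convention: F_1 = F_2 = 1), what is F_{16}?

987

By the doubling identity F_{2k} = F_k(2F_{k+1} − F_k): F_{16} = 21·(2·34 − 21) = 21·47 = 987.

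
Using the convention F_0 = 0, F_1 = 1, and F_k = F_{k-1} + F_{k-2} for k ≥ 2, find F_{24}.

Iterating the recurrence up to F_{18} = 2584 and F_{17} = 1597:
F_{19} = F_{18} + F_{17} = 2584 + 1597 = 4181
F_{20} = F_{19} + F_{18} = 4181 + 2584 = 6765
F_{21} = F_{20} + F_{19} = 6765 + 4181 = 10946
F_{22} = F_{21} + F_{20} = 10946 + 6765 = 17711
F_{23} = F_{22} + F_{21} = 17711 + 10946 = 28657
F_{24} = F_{23} + F_{22} = 28657 + 17711 = 46368

46368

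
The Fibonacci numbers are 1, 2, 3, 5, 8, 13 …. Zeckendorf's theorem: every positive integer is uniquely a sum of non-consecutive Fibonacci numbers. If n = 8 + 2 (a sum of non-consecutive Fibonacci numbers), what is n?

8 + 2 = 10.

10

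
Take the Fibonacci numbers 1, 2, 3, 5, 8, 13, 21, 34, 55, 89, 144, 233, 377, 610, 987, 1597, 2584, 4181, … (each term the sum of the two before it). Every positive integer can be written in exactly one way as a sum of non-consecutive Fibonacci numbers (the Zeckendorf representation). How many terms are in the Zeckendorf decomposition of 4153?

take 2584 (≤ 4153); 4153 − 2584 = 1569
take 987 (≤ 1569); 1569 − 987 = 582
take 377 (≤ 582); 582 − 377 = 205
take 144 (≤ 205); 205 − 144 = 61
take 55 (≤ 61); 61 − 55 = 6
take 5 (≤ 6); 6 − 5 = 1
take 1 (≤ 1); 1 − 1 = 0
4153 = 2584 + 987 + 377 + 144 + 55 + 5 + 1, which has 7 terms.

7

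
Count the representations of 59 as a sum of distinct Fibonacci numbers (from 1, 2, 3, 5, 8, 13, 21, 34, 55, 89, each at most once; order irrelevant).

59 = 55+3+1 = 34+21+3+1 = 34+13+8+3+1 — 3 representations.

3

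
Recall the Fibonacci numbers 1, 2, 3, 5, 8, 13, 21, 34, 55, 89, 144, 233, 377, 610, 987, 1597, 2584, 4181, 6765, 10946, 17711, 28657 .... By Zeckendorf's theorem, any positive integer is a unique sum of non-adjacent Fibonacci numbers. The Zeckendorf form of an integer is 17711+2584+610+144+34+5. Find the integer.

21088

17711+2584+610+144+34+5 = 21088.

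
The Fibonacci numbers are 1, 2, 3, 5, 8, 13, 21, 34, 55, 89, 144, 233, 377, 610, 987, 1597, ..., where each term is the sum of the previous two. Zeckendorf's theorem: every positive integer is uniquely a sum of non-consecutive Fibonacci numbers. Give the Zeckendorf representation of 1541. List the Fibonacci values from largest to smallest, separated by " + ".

987 + 377 + 144 + 21 + 8 + 3 + 1

Greedy algorithm:
987 ≤ 1541 < 1597, so take 987; remainder 554
377 ≤ 554 < 610, so take 377; remainder 177
144 ≤ 177 < 233, so take 144; remainder 33
21 ≤ 33 < 34, so take 21; remainder 12
8 ≤ 12 < 13, so take 8; remainder 4
3 ≤ 4 < 5, so take 3; remainder 1
1 ≤ 1 < 2, so take 1; remainder 0
So 1541 = 987 + 377 + 144 + 21 + 8 + 3 + 1, with no two terms consecutive in the sequence.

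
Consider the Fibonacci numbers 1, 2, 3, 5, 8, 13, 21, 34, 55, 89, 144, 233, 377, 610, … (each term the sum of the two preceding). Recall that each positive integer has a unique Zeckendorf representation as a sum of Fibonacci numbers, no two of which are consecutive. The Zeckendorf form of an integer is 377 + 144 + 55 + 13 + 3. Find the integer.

377 + 144 + 55 + 13 + 3 = 592.

592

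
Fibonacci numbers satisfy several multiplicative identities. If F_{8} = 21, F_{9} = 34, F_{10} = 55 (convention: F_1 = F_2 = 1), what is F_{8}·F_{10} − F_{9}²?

21·55 − 34² = 1155 − 1156 = -1. (Cassini's identity: F_{k−1}F_{k+1} − F_k² = (−1)^k.)

-1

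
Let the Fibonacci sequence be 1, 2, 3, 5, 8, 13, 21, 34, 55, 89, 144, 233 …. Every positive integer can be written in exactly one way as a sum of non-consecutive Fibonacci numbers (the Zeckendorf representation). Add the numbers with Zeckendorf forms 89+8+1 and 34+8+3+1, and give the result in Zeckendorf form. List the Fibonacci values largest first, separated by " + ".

The two numbers are 98 and 46, so their sum is 144.
144 ≤ 144 < 233, so take 144; remainder 0

144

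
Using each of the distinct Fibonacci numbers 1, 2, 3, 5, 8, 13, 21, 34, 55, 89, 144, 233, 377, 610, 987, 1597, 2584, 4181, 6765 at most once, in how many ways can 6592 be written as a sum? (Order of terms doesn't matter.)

40

Each representation comes from the Zeckendorf form by replacing some F_k with F_{k−1} + F_{k−2} where possible.
6592 = 4181+1597+610+144+55+5 = 4181+1597+610+144+55+3+2 = 4181+1597+610+144+34+21+5 = 4181+1597+377+233+144+55+5 = … (36 more), for 40 in all.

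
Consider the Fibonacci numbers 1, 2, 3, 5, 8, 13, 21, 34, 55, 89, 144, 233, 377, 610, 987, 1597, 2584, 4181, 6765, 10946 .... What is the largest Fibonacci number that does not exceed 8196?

6765

6765 ≤ 8196 < 10946, so the largest Fibonacci number not exceeding 8196 is 6765.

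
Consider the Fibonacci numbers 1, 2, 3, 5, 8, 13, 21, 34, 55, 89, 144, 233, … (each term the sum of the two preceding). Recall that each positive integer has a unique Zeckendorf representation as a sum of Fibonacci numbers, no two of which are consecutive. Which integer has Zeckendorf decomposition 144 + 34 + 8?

186

144 + 34 + 8 = 186.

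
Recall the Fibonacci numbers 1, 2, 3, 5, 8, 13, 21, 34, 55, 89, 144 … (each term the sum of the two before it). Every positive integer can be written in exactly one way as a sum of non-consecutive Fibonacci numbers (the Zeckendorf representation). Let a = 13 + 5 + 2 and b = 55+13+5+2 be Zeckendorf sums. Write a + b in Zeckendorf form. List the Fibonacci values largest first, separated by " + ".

The two numbers are 20 and 75, so their sum is 95.
Greedy algorithm:
95 − 89 = 6
6 − 5 = 1
1 − 1 = 0

89 + 5 + 1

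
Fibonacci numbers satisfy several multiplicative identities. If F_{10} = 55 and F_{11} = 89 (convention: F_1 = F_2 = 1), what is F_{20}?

By the doubling identity F_{2k} = F_k(2F_{k+1} − F_k): F_{20} = 55·(2·89 − 55) = 55·123 = 6765.

6765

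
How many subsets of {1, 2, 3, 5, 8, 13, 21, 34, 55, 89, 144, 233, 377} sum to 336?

336 = 233+89+13+1 = 233+89+8+5+1 = 233+55+34+13+1 = … (10 more), for 13 in all.

13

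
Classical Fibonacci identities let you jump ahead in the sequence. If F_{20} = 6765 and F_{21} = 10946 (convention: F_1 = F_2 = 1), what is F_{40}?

102334155

By the doubling identity F_{2k} = F_k(2F_{k+1} − F_k): F_{40} = 6765·(2·10946 − 6765) = 6765·15127 = 102334155.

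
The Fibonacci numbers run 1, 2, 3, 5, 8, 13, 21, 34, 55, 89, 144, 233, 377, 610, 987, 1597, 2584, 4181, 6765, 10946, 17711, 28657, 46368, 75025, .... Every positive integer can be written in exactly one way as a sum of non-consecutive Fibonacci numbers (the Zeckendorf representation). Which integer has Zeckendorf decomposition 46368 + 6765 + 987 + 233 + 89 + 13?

54455

46368 + 6765 + 987 + 233 + 89 + 13 = 54455.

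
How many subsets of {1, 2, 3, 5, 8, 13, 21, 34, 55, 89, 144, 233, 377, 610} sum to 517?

517 = 377+89+34+13+3+1 = 377+89+34+8+5+3+1 = 233+144+89+34+13+3+1 = … (5 more), for 8 in all.

8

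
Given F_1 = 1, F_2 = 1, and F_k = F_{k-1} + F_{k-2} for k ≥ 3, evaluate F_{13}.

Iterating the recurrence up to F_{5} = 5 and F_{4} = 3:
F_{6} = F_{5} + F_{4} = 5 + 3 = 8
F_{7} = F_{6} + F_{5} = 8 + 5 = 13
F_{8} = F_{7} + F_{6} = 13 + 8 = 21
F_{9} = F_{8} + F_{7} = 21 + 13 = 34
F_{10} = F_{9} + F_{8} = 34 + 21 = 55
F_{11} = F_{10} + F_{9} = 55 + 34 = 89
F_{12} = F_{11} + F_{10} = 89 + 55 = 144
F_{13} = F_{12} + F_{11} = 144 + 89 = 233

233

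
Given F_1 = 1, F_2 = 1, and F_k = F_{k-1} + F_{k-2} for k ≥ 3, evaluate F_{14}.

377

Iterating the recurrence up to F_{8} = 21 and F_{7} = 13:
F_{9} = F_{8} + F_{7} = 21 + 13 = 34
F_{10} = F_{9} + F_{8} = 34 + 21 = 55
F_{11} = F_{10} + F_{9} = 55 + 34 = 89
F_{12} = F_{11} + F_{10} = 89 + 55 = 144
F_{13} = F_{12} + F_{11} = 144 + 89 = 233
F_{14} = F_{13} + F_{12} = 233 + 144 = 377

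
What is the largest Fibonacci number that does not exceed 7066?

6765

6765 ≤ 7066 < 10946, so the largest Fibonacci number not exceeding 7066 is 6765.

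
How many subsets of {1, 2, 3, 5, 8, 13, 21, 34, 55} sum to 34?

Each representation comes from the Zeckendorf form by replacing some F_k with F_{k−1} + F_{k−2} where possible.
34 = 34 = 21+13 = 21+8+5 = 21+8+3+2 — 4 representations.

4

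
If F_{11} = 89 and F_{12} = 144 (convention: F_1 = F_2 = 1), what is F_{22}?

By the doubling identity F_{2k} = F_k(2F_{k+1} − F_k): F_{22} = 89·(2·144 − 89) = 89·199 = 17711.

17711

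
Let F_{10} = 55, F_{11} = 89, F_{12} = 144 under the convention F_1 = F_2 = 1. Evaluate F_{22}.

By the addition formula F_{m+n} = F_m F_{n+1} + F_{m−1} F_n with m=12, n=10: F_{22} = 144·89 + 89·55 = 12816 + 4895 = 17711.

17711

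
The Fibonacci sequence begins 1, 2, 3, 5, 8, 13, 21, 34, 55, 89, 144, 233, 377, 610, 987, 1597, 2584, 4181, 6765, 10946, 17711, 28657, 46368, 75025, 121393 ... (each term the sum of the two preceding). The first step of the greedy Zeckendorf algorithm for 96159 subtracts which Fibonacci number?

75025 ≤ 96159 < 121393, so the largest Fibonacci number not exceeding 96159 is 75025.

75025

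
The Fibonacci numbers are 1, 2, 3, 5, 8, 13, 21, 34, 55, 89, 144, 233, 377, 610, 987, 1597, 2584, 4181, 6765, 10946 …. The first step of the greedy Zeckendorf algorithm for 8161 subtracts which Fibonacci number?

6765

6765 ≤ 8161 < 10946, so the largest Fibonacci number not exceeding 8161 is 6765.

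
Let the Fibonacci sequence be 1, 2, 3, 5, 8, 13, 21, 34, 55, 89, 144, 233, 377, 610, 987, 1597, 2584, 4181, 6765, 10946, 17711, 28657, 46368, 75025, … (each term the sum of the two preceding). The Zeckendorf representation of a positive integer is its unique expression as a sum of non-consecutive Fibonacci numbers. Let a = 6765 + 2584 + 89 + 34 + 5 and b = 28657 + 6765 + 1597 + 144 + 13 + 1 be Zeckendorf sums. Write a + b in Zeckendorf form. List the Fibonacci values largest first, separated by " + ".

46368 + 233 + 34 + 13 + 5 + 1

The two numbers are 9477 and 37177, so their sum is 46654.
Greedily peel off the largest Fibonacci term at each step:
largest Fibonacci ≤ 46654 is 46368; 46654 − 46368 = 286
largest Fibonacci ≤ 286 is 233; 286 − 233 = 53
largest Fibonacci ≤ 53 is 34; 53 − 34 = 19
largest Fibonacci ≤ 19 is 13; 19 − 13 = 6
largest Fibonacci ≤ 6 is 5; 6 − 5 = 1
largest Fibonacci ≤ 1 is 1; 1 − 1 = 0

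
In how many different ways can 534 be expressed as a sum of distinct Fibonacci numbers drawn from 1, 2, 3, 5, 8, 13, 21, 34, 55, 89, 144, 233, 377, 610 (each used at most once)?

Starting from the Zeckendorf form and repeatedly splitting a term F_k into F_{k−1} + F_{k−2} (when neither is already used) reaches every representation.
534 = 377+144+13 = 377+144+8+5 = 377+89+55+13 = … (12 more), for 15 in all.

15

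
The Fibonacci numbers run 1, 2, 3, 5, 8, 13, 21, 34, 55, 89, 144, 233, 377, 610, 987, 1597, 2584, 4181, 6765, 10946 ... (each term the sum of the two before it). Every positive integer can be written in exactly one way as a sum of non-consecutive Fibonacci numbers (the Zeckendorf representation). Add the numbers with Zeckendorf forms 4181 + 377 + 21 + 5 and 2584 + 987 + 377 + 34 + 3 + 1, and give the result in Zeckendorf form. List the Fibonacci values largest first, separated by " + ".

6765 + 1597 + 144 + 55 + 8 + 1

The two numbers are 4584 and 3986, so their sum is 8570.
Repeatedly subtract the largest Fibonacci number that fits:
6765 ≤ 8570 < 10946, so take 6765; remainder 1805
1597 ≤ 1805 < 2584, so take 1597; remainder 208
144 ≤ 208 < 233, so take 144; remainder 64
55 ≤ 64 < 89, so take 55; remainder 9
8 ≤ 9 < 13, so take 8; remainder 1
1 ≤ 1 < 2, so take 1; remainder 0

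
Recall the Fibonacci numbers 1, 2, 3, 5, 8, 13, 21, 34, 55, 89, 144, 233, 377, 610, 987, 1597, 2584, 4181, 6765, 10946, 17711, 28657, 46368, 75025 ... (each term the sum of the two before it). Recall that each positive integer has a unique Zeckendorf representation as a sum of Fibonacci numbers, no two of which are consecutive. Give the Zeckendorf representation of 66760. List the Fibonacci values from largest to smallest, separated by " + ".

Greedy algorithm:
largest Fibonacci ≤ 66760 is 46368; 66760 − 46368 = 20392
largest Fibonacci ≤ 20392 is 17711; 20392 − 17711 = 2681
largest Fibonacci ≤ 2681 is 2584; 2681 − 2584 = 97
largest Fibonacci ≤ 97 is 89; 97 − 89 = 8
largest Fibonacci ≤ 8 is 8; 8 − 8 = 0
So 66760 = 46368 + 17711 + 2584 + 89 + 8, with no two terms consecutive in the sequence.

46368 + 17711 + 2584 + 89 + 8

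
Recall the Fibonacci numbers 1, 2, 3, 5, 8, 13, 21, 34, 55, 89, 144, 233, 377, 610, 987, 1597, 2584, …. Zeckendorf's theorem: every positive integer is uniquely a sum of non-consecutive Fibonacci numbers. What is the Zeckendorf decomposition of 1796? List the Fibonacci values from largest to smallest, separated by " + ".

1597 + 144 + 55

subtract 1597 from 1796: 199 remains
subtract 144 from 199: 55 remains
subtract 55 from 55: 0 remains
So 1796 = 1597 + 144 + 55, with no two terms consecutive in the sequence.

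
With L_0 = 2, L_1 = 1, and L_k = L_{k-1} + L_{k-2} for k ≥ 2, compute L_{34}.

12752043

Iterating the recurrence up to L_{30} = 1860498 and L_{29} = 1149851:
L_{31} = L_{30} + L_{29} = 1860498 + 1149851 = 3010349
L_{32} = L_{31} + L_{30} = 3010349 + 1860498 = 4870847
L_{33} = L_{32} + L_{31} = 4870847 + 3010349 = 7881196
L_{34} = L_{33} + L_{32} = 7881196 + 4870847 = 12752043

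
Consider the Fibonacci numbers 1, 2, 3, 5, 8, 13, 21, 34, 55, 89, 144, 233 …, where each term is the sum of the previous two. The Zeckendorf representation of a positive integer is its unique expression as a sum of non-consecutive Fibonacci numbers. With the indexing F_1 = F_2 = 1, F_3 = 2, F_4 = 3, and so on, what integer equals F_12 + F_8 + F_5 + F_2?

F_12 + F_8 + F_5 + F_2 = 144 + 21 + 5 + 1 = 171.

171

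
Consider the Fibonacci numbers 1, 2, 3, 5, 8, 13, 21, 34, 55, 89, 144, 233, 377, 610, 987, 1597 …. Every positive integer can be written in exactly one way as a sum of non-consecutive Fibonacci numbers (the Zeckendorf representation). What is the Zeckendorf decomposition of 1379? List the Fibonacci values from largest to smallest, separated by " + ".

987 + 377 + 13 + 2

Greedy algorithm:
largest Fibonacci ≤ 1379 is 987; 1379 − 987 = 392
largest Fibonacci ≤ 392 is 377; 392 − 377 = 15
largest Fibonacci ≤ 15 is 13; 15 − 13 = 2
largest Fibonacci ≤ 2 is 2; 2 − 2 = 0
So 1379 = 987 + 377 + 13 + 2, with no two terms consecutive in the sequence.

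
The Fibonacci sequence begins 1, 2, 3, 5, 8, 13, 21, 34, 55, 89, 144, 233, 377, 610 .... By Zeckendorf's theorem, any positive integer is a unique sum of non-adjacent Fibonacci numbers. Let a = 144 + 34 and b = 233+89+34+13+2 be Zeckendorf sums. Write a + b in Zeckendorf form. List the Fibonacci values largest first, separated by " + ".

The two numbers are 178 and 371, so their sum is 549.
Repeatedly subtract the largest Fibonacci number that fits:
549: greatest Fibonacci not exceeding it is 377, leaving 172
172: greatest Fibonacci not exceeding it is 144, leaving 28
28: greatest Fibonacci not exceeding it is 21, leaving 7
7: greatest Fibonacci not exceeding it is 5, leaving 2
2: greatest Fibonacci not exceeding it is 2, leaving 0

377 + 144 + 21 + 5 + 2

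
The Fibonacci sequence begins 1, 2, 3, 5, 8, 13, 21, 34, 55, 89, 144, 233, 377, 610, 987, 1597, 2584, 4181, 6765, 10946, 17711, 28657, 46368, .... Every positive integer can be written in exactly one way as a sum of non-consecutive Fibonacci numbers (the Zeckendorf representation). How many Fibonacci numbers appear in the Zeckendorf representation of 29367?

Greedy algorithm:
take 28657 (≤ 29367); 29367 − 28657 = 710
take 610 (≤ 710); 710 − 610 = 100
take 89 (≤ 100); 100 − 89 = 11
take 8 (≤ 11); 11 − 8 = 3
take 3 (≤ 3); 3 − 3 = 0
29367 = 28657 + 610 + 89 + 8 + 3, which has 5 terms.

5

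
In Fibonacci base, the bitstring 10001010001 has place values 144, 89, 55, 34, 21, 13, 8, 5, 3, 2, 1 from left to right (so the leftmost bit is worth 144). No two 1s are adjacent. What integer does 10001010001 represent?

Summing the place values of the 1 bits: 144 + 21 + 8 + 1 = 174.

174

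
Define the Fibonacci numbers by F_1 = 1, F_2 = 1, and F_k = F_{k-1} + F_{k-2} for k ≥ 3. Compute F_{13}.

233

Iterating the recurrence up to F_{6} = 8 and F_{5} = 5:
F_{7} = F_{6} + F_{5} = 8 + 5 = 13
F_{8} = F_{7} + F_{6} = 13 + 8 = 21
F_{9} = F_{8} + F_{7} = 21 + 13 = 34
F_{10} = F_{9} + F_{8} = 34 + 21 = 55
F_{11} = F_{10} + F_{9} = 55 + 34 = 89
F_{12} = F_{11} + F_{10} = 89 + 55 = 144
F_{13} = F_{12} + F_{11} = 144 + 89 = 233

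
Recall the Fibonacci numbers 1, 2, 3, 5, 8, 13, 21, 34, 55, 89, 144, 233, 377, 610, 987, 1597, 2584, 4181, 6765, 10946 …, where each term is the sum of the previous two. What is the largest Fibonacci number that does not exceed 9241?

6765

6765 ≤ 9241 < 10946, so the largest Fibonacci number not exceeding 9241 is 6765.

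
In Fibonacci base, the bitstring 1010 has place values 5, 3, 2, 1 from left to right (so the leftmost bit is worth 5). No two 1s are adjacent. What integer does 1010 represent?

7

Summing the place values of the 1 bits: 5 + 2 = 7.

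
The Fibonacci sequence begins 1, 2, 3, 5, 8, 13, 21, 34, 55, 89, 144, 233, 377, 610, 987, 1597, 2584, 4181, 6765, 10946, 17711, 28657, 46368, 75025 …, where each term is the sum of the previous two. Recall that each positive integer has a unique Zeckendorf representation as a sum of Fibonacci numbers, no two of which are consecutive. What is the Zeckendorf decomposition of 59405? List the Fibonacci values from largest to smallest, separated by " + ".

46368 + 10946 + 1597 + 377 + 89 + 21 + 5 + 2

Repeatedly subtract the largest Fibonacci number that fits:
take 46368 (≤ 59405); 59405 − 46368 = 13037
take 10946 (≤ 13037); 13037 − 10946 = 2091
take 1597 (≤ 2091); 2091 − 1597 = 494
take 377 (≤ 494); 494 − 377 = 117
take 89 (≤ 117); 117 − 89 = 28
take 21 (≤ 28); 28 − 21 = 7
take 5 (≤ 7); 7 − 5 = 2
take 2 (≤ 2); 2 − 2 = 0
So 59405 = 46368 + 10946 + 1597 + 377 + 89 + 21 + 5 + 2, with no two terms consecutive in the sequence.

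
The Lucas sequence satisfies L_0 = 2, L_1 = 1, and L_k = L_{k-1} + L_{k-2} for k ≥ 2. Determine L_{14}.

Iterating the recurrence up to L_{8} = 47 and L_{7} = 29:
L_{9} = L_{8} + L_{7} = 47 + 29 = 76
L_{10} = L_{9} + L_{8} = 76 + 47 = 123
L_{11} = L_{10} + L_{9} = 123 + 76 = 199
L_{12} = L_{11} + L_{10} = 199 + 123 = 322
L_{13} = L_{12} + L_{11} = 322 + 199 = 521
L_{14} = L_{13} + L_{12} = 521 + 322 = 843

843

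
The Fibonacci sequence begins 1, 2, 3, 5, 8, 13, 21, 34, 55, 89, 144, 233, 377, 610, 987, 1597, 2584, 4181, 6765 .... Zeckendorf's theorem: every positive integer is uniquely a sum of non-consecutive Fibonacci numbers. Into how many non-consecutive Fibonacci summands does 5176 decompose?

3

4181 ≤ 5176 < 6765, so take 4181; remainder 995
987 ≤ 995 < 1597, so take 987; remainder 8
8 ≤ 8 < 13, so take 8; remainder 0
5176 = 4181 + 987 + 8, which has 3 terms.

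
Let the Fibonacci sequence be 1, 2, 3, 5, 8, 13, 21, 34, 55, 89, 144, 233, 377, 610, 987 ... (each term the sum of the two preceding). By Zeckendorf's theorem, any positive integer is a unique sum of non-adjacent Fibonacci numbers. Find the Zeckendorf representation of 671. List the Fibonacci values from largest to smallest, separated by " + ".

take 610 (≤ 671); 671 − 610 = 61
take 55 (≤ 61); 61 − 55 = 6
take 5 (≤ 6); 6 − 5 = 1
take 1 (≤ 1); 1 − 1 = 0
So 671 = 610 + 55 + 5 + 1, with no two terms consecutive in the sequence.

610 + 55 + 5 + 1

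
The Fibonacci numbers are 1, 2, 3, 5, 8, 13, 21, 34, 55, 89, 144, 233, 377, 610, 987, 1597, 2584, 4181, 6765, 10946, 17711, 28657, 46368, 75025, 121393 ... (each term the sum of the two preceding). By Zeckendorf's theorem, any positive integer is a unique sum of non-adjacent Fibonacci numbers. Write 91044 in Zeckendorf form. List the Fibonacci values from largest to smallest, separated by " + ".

91044: greatest Fibonacci not exceeding it is 75025, leaving 16019
16019: greatest Fibonacci not exceeding it is 10946, leaving 5073
5073: greatest Fibonacci not exceeding it is 4181, leaving 892
892: greatest Fibonacci not exceeding it is 610, leaving 282
282: greatest Fibonacci not exceeding it is 233, leaving 49
49: greatest Fibonacci not exceeding it is 34, leaving 15
15: greatest Fibonacci not exceeding it is 13, leaving 2
2: greatest Fibonacci not exceeding it is 2, leaving 0
So 91044 = 75025 + 10946 + 4181 + 610 + 233 + 34 + 13 + 2, with no two terms consecutive in the sequence.

75025 + 10946 + 4181 + 610 + 233 + 34 + 13 + 2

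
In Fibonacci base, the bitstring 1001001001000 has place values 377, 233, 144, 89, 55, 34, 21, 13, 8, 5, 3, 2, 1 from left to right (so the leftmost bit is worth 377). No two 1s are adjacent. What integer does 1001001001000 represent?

Summing the place values of the 1 bits: 377 + 89 + 21 + 5 = 492.

492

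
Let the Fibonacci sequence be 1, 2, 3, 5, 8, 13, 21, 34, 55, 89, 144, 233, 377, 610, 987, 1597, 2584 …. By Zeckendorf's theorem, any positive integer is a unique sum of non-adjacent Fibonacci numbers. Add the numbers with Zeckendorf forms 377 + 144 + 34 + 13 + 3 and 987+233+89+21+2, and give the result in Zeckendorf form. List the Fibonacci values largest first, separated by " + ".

1597 + 233 + 55 + 13 + 5

The two numbers are 571 and 1332, so their sum is 1903.
Repeatedly subtract the largest Fibonacci number that fits:
1903 − 1597 = 306
306 − 233 = 73
73 − 55 = 18
18 − 13 = 5
5 − 5 = 0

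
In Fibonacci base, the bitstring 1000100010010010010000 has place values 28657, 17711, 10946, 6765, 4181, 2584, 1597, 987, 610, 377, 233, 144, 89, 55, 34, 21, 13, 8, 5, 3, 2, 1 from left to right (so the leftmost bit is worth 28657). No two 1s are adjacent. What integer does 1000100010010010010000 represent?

33634

Summing the place values of the 1 bits: 28657 + 4181 + 610 + 144 + 34 + 8 = 33634.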